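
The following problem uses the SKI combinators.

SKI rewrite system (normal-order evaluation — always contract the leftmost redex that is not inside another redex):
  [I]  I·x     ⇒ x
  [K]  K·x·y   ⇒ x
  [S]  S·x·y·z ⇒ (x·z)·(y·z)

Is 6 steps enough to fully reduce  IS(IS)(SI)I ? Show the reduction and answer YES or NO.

Answer: YES — reaches normal form SI(SII) in 3 ≤ 6 steps

Reduction:
  start: IS(IS)(SI)I
  step 1: S(IS)(SI)I
  step 2: ISI(SII)
  step 3: SI(SII)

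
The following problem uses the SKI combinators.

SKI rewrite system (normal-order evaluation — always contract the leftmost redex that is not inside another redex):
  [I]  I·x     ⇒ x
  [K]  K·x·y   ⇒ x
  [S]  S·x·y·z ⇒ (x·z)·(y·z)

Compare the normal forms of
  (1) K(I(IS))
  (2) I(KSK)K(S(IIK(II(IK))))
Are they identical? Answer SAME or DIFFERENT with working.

Answer: DIFFERENT — A ⇓ KS, B ⇓ SK(S(KK))

Working:
Term A:
  start: K(I(IS))
  step 1: K(IS)
  step 2: KS

Term B:
  start: I(KSK)K(S(IIK(II(IK))))
  step 1: KSKK(S(IIK(II(IK))))
  step 2: SK(S(IIK(II(IK))))
  step 3: SK(S(IK(II(IK))))
  step 4: SK(S(K(II(IK))))
  step 5: SK(S(K(I(IK))))
  step 6: SK(S(K(IK)))
  step 7: SK(S(KK))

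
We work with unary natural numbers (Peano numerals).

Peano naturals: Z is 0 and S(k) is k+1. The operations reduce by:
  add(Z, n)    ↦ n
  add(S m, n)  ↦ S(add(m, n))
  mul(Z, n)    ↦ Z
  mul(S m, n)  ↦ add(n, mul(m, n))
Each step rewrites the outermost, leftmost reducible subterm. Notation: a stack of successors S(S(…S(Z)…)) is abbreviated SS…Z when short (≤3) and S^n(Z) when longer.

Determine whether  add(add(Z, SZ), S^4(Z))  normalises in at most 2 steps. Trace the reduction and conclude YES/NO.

Answer: NO — after 2 steps the term is S(add(Z, S^4(Z))), not yet normal

Reduction:
  start: add(add(Z, SZ), S^4(Z))
  step 1: add(SZ, S^4(Z))
  step 2: S(add(Z, S^4(Z)))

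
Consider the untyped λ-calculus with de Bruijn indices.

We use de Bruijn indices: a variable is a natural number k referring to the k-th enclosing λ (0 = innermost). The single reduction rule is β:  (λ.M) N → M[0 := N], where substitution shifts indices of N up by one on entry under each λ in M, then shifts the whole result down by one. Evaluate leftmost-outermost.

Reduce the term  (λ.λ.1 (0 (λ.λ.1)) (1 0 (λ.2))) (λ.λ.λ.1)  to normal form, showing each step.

  start: (λ.λ.1 (0 (λ.λ.1)) (1 0 (λ.2))) (λ.λ.λ.1)
  →1  λ.(λ.λ.λ.1) (0 (λ.λ.1)) ((λ.λ.λ.1) 0 (λ.λ.λ.λ.1))
  →2  λ.(λ.λ.1) ((λ.λ.λ.1) 0 (λ.λ.λ.λ.1))
  →3  λ.λ.(λ.λ.λ.1) 1 (λ.λ.λ.λ.1)
  →4  λ.λ.(λ.λ.1) (λ.λ.λ.λ.1)
  →5  λ.λ.λ.λ.λ.λ.λ.1

Answer: normal form = λ.λ.λ.λ.λ.λ.λ.1  (in 5 steps)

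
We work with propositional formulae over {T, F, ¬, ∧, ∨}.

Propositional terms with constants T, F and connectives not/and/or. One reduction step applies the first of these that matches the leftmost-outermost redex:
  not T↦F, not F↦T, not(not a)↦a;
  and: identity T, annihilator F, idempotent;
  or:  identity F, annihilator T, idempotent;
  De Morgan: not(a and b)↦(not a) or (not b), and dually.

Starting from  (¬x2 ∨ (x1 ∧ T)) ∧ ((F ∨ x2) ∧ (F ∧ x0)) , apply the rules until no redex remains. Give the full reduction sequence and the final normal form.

  start: (¬x2 ∨ (x1 ∧ T)) ∧ ((F ∨ x2) ∧ (F ∧ x0))
  step 1: (¬x2 ∨ x1) ∧ ((F ∨ x2) ∧ (F ∧ x0))
  step 2: (¬x2 ∨ x1) ∧ (x2 ∧ (F ∧ x0))
  step 3: (¬x2 ∨ x1) ∧ (x2 ∧ F)
  step 4: (¬x2 ∨ x1) ∧ F
  step 5: F

Answer: normal form = F  (in 5 steps)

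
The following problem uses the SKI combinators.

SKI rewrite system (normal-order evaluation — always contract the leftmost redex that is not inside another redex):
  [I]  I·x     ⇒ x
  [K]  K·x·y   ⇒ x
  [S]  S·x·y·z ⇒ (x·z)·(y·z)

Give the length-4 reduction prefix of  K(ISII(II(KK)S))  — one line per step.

Answer: after 4 steps: K(I(KK)S(I(II(KK)S)))

Derivation:
  start: K(ISII(II(KK)S))
  step 1: K(SII(II(KK)S))
  step 2: K(I(II(KK)S)(I(II(KK)S)))
  step 3: K(II(KK)S(I(II(KK)S)))
  step 4: K(I(KK)S(I(II(KK)S)))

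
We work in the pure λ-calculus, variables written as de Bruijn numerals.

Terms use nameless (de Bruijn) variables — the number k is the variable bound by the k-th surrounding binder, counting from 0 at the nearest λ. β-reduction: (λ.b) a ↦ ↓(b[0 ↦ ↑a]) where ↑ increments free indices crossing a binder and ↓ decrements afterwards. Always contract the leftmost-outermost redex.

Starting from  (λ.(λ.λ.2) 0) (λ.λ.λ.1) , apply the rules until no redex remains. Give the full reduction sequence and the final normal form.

Answer: normal form = λ.λ.λ.λ.1  (in 2 steps)

Derivation:
  start: (λ.(λ.λ.2) 0) (λ.λ.λ.1)
  step 1: (λ.λ.λ.λ.λ.1) (λ.λ.λ.1)
  step 2: λ.λ.λ.λ.1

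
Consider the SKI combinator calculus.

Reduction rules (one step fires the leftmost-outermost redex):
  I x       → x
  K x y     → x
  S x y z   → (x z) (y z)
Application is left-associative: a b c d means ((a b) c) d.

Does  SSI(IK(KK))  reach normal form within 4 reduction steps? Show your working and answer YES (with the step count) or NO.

  start: SSI(IK(KK))
  step 1: S(IK(KK))(I(IK(KK)))
  step 2: S(K(KK))(I(IK(KK)))
  step 3: S(K(KK))(IK(KK))
  step 4: S(K(KK))(K(KK))

Answer: YES — reaches normal form S(K(KK))(K(KK)) in 4 ≤ 4 steps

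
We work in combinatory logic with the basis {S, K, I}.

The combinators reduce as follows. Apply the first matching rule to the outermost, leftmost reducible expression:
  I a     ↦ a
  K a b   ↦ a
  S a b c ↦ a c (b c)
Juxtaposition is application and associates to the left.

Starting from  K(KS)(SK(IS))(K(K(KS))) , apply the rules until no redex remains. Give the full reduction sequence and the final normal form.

  start: K(KS)(SK(IS))(K(K(KS)))
  [1] KS(K(K(KS)))
  [2] S

Answer: normal form = S  (in 2 steps)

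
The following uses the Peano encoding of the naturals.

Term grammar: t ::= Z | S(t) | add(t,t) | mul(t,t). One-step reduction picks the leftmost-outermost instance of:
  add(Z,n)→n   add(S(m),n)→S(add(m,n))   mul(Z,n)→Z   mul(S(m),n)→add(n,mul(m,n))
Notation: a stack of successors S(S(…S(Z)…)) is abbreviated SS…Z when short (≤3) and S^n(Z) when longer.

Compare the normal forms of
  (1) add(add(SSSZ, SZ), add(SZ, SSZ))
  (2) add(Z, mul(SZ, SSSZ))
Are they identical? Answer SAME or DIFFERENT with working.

Term A:
  start: add(add(SSSZ, SZ), add(SZ, SSZ))
  →1  add(S(add(SSZ, SZ)), add(SZ, SSZ))
  →2  S(add(add(SSZ, SZ), add(SZ, SSZ)))
  →3  S(add(S(add(SZ, SZ)), add(SZ, SSZ)))
  →4  S(S(add(add(SZ, SZ), add(SZ, SSZ))))
  →5  S(S(add(S(add(Z, SZ)), add(SZ, SSZ))))
  →6  S(S(S(add(add(Z, SZ), add(SZ, SSZ)))))
  →7  S(S(S(add(SZ, add(SZ, SSZ)))))
  →8  S(S(S(S(add(Z, add(SZ, SSZ))))))
  →9  S(S(S(S(add(SZ, SSZ)))))
  →10  S(S(S(S(S(add(Z, SSZ))))))
  →11  S^7(Z)

Term B:
  start: add(Z, mul(SZ, SSSZ))
  →1  mul(SZ, SSSZ)
  →2  add(SSSZ, mul(Z, SSSZ))
  →3  S(add(SSZ, mul(Z, SSSZ)))
  →4  S(S(add(SZ, mul(Z, SSSZ))))
  →5  S(S(S(add(Z, mul(Z, SSSZ)))))
  →6  S(S(S(mul(Z, SSSZ))))
  →7  SSSZ

Answer: DIFFERENT — A ⇓ S^7(Z), B ⇓ SSSZ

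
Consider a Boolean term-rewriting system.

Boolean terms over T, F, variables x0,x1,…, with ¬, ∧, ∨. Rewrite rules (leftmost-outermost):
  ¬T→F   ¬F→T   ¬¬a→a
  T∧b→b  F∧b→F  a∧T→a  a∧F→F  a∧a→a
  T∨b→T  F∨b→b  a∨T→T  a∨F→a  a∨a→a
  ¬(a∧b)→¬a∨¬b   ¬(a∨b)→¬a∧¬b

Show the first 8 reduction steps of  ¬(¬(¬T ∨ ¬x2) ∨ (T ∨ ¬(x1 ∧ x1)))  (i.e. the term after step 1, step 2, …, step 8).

  start: ¬(¬(¬T ∨ ¬x2) ∨ (T ∨ ¬(x1 ∧ x1)))
  [1] ¬¬(¬T ∨ ¬x2) ∧ ¬(T ∨ ¬(x1 ∧ x1))
  [2] (¬T ∨ ¬x2) ∧ ¬(T ∨ ¬(x1 ∧ x1))
  [3] (F ∨ ¬x2) ∧ ¬(T ∨ ¬(x1 ∧ x1))
  [4] ¬x2 ∧ ¬(T ∨ ¬(x1 ∧ x1))
  [5] ¬x2 ∧ (¬T ∧ ¬¬(x1 ∧ x1))
  [6] ¬x2 ∧ (F ∧ ¬¬(x1 ∧ x1))
  [7] ¬x2 ∧ F
  [8] F

Answer: after 8 steps: F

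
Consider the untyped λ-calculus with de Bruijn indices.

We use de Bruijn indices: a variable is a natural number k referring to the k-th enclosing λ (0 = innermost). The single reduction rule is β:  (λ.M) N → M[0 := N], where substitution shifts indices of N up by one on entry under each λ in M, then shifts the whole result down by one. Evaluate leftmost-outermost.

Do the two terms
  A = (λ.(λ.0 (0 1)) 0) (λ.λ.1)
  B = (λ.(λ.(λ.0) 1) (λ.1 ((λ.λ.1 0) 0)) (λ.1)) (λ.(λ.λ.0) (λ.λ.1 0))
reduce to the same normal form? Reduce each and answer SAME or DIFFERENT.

Term A:
  start: (λ.(λ.0 (0 1)) 0) (λ.λ.1)
  [1] (λ.0 (0 (λ.λ.1))) (λ.λ.1)
  [2] (λ.λ.1) ((λ.λ.1) (λ.λ.1))
  [3] λ.(λ.λ.1) (λ.λ.1)
  [4] λ.λ.λ.λ.1

Term B:
  start: (λ.(λ.(λ.0) 1) (λ.1 ((λ.λ.1 0) 0)) (λ.1)) (λ.(λ.λ.0) (λ.λ.1 0))
  [1] (λ.(λ.0) (λ.(λ.λ.0) (λ.λ.1 0))) (λ.(λ.(λ.λ.0) (λ.λ.1 0)) ((λ.λ.1 0) 0)) (λ.λ.(λ.λ.0) (λ.λ.1 0))
  [2] (λ.0) (λ.(λ.λ.0) (λ.λ.1 0)) (λ.λ.(λ.λ.0) (λ.λ.1 0))
  [3] (λ.(λ.λ.0) (λ.λ.1 0)) (λ.λ.(λ.λ.0) (λ.λ.1 0))
  [4] (λ.λ.0) (λ.λ.1 0)
  [5] λ.0

Answer: DIFFERENT — A ⇓ λ.λ.λ.λ.1, B ⇓ λ.0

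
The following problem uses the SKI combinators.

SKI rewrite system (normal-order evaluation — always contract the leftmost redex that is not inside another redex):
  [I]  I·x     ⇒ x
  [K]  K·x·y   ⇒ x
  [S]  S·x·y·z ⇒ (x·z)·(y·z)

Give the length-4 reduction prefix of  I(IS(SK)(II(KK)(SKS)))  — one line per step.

  start: I(IS(SK)(II(KK)(SKS)))
  →1  IS(SK)(II(KK)(SKS))
  →2  S(SK)(II(KK)(SKS))
  →3  S(SK)(I(KK)(SKS))
  →4  S(SK)(KK(SKS))

Answer: after 4 steps: S(SK)(KK(SKS))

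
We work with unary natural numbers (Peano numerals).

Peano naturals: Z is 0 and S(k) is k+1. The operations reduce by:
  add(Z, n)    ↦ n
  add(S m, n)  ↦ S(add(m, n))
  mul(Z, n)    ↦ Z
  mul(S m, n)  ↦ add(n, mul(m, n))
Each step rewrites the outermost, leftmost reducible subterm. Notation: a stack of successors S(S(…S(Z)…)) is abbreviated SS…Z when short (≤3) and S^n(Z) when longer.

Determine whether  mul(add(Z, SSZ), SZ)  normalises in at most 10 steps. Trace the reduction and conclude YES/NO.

  start: mul(add(Z, SSZ), SZ)
  →1  mul(SSZ, SZ)
  →2  add(SZ, mul(SZ, SZ))
  →3  S(add(Z, mul(SZ, SZ)))
  →4  S(mul(SZ, SZ))
  →5  S(add(SZ, mul(Z, SZ)))
  →6  S(S(add(Z, mul(Z, SZ))))
  →7  S(S(mul(Z, SZ)))
  →8  SSZ

Answer: YES — reaches normal form SSZ in 8 ≤ 10 steps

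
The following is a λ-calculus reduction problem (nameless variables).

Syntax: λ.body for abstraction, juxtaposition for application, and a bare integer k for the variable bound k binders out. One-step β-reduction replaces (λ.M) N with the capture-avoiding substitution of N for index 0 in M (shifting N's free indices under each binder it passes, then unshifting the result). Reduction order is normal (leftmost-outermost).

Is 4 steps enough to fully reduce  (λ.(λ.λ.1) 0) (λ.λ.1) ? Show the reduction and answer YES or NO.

Answer: YES — reaches normal form λ.λ.λ.1 in 2 ≤ 4 steps

Working:
  start: (λ.(λ.λ.1) 0) (λ.λ.1)
  →1  (λ.λ.1) (λ.λ.1)
  →2  λ.λ.λ.1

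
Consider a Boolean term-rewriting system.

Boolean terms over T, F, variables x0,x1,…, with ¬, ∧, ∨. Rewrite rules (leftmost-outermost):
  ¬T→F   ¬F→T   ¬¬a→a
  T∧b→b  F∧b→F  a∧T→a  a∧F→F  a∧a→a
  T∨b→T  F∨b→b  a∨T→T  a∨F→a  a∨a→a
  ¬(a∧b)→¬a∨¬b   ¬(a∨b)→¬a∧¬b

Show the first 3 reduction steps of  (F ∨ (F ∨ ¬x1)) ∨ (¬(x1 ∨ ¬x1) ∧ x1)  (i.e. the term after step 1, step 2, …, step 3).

Answer: after 3 steps: ¬x1 ∨ ((¬x1 ∧ ¬¬x1) ∧ x1)

Reduction:
  start: (F ∨ (F ∨ ¬x1)) ∨ (¬(x1 ∨ ¬x1) ∧ x1)
  →1  (F ∨ ¬x1) ∨ (¬(x1 ∨ ¬x1) ∧ x1)
  →2  ¬x1 ∨ (¬(x1 ∨ ¬x1) ∧ x1)
  →3  ¬x1 ∨ ((¬x1 ∧ ¬¬x1) ∧ x1)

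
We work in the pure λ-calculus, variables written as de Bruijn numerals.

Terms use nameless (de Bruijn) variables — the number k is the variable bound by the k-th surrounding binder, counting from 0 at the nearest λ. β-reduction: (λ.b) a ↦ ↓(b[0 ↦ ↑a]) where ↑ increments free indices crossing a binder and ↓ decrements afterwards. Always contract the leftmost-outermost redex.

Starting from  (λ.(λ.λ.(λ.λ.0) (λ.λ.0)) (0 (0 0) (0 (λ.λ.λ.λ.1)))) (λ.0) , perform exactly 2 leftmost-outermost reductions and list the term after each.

Answer: after 2 steps: λ.(λ.λ.0) (λ.λ.0)

Derivation:
  start: (λ.(λ.λ.(λ.λ.0) (λ.λ.0)) (0 (0 0) (0 (λ.λ.λ.λ.1)))) (λ.0)
  →1  (λ.λ.(λ.λ.0) (λ.λ.0)) ((λ.0) ((λ.0) (λ.0)) ((λ.0) (λ.λ.λ.λ.1)))
  →2  λ.(λ.λ.0) (λ.λ.0)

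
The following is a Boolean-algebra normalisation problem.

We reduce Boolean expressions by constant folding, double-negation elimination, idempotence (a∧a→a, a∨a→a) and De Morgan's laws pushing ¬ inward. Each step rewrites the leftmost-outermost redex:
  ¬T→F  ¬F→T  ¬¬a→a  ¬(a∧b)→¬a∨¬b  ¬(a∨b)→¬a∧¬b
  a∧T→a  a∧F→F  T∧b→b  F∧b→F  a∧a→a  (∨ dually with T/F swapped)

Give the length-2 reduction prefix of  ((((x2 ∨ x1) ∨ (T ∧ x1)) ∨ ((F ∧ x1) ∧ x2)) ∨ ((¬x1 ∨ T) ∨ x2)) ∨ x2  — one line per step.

  start: ((((x2 ∨ x1) ∨ (T ∧ x1)) ∨ ((F ∧ x1) ∧ x2)) ∨ ((¬x1 ∨ T) ∨ x2)) ∨ x2
  step 1: ((((x2 ∨ x1) ∨ x1) ∨ ((F ∧ x1) ∧ x2)) ∨ ((¬x1 ∨ T) ∨ x2)) ∨ x2
  step 2: ((((x2 ∨ x1) ∨ x1) ∨ (F ∧ x2)) ∨ ((¬x1 ∨ T) ∨ x2)) ∨ x2

Answer: after 2 steps: ((((x2 ∨ x1) ∨ x1) ∨ (F ∧ x2)) ∨ ((¬x1 ∨ T) ∨ x2)) ∨ x2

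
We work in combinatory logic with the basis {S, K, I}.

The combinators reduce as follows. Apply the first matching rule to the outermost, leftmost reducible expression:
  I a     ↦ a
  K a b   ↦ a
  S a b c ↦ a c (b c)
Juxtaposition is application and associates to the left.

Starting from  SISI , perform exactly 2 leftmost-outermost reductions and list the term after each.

  start: SISI
  step 1: II(SI)
  step 2: I(SI)

Answer: after 2 steps: I(SI)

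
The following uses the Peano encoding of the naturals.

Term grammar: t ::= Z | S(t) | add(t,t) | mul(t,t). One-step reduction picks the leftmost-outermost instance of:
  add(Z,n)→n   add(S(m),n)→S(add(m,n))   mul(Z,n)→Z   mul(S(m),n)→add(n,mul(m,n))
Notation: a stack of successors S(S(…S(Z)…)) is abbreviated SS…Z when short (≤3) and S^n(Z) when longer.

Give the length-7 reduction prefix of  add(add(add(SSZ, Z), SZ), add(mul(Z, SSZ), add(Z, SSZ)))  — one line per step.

  start: add(add(add(SSZ, Z), SZ), add(mul(Z, SSZ), add(Z, SSZ)))
  [1] add(add(S(add(SZ, Z)), SZ), add(mul(Z, SSZ), add(Z, SSZ)))
  [2] add(S(add(add(SZ, Z), SZ)), add(mul(Z, SSZ), add(Z, SSZ)))
  [3] S(add(add(add(SZ, Z), SZ), add(mul(Z, SSZ), add(Z, SSZ))))
  [4] S(add(add(S(add(Z, Z)), SZ), add(mul(Z, SSZ), add(Z, SSZ))))
  [5] S(add(S(add(add(Z, Z), SZ)), add(mul(Z, SSZ), add(Z, SSZ))))
  [6] S(S(add(add(add(Z, Z), SZ), add(mul(Z, SSZ), add(Z, SSZ)))))
  [7] S(S(add(add(Z, SZ), add(mul(Z, SSZ), add(Z, SSZ)))))

Answer: after 7 steps: S(S(add(add(Z, SZ), add(mul(Z, SSZ), add(Z, SSZ)))))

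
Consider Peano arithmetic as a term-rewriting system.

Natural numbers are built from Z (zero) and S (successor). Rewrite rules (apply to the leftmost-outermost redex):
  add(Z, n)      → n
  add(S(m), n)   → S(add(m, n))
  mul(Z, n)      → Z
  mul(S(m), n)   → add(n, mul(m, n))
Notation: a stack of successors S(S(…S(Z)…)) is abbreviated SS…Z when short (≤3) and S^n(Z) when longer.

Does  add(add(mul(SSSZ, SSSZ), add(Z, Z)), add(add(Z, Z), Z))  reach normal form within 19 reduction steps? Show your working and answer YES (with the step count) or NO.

  start: add(add(mul(SSSZ, SSSZ), add(Z, Z)), add(add(Z, Z), Z))
  step 1: add(add(add(SSSZ, mul(SSZ, SSSZ)), add(Z, Z)), add(add(Z, Z), Z))
  step 2: add(add(S(add(SSZ, mul(SSZ, SSSZ))), add(Z, Z)), add(add(Z, Z), Z))
  step 3: add(S(add(add(SSZ, mul(SSZ, SSSZ)), add(Z, Z))), add(add(Z, Z), Z))
  step 4: S(add(add(add(SSZ, mul(SSZ, SSSZ)), add(Z, Z)), add(add(Z, Z), Z)))
  step 5: S(add(add(S(add(SZ, mul(SSZ, SSSZ))), add(Z, Z)), add(add(Z, Z), Z)))
  step 6: S(add(S(add(add(SZ, mul(SSZ, SSSZ)), add(Z, Z))), add(add(Z, Z), Z)))
  step 7: S(S(add(add(add(SZ, mul(SSZ, SSSZ)), add(Z, Z)), add(add(Z, Z), Z))))
  step 8: S(S(add(add(S(add(Z, mul(SSZ, SSSZ))), add(Z, Z)), add(add(Z, Z), Z))))
  step 9: S(S(add(S(add(add(Z, mul(SSZ, SSSZ)), add(Z, Z))), add(add(Z, Z), Z))))
  step 10: S(S(S(add(add(add(Z, mul(SSZ, SSSZ)), add(Z, Z)), add(add(Z, Z), Z)))))
  step 11: S(S(S(add(add(mul(SSZ, SSSZ), add(Z, Z)), add(add(Z, Z), Z)))))
  step 12: S(S(S(add(add(add(SSSZ, mul(SZ, SSSZ)), add(Z, Z)), add(add(Z, Z), Z)))))
  step 13: S(S(S(add(add(S(add(SSZ, mul(SZ, SSSZ))), add(Z, Z)), add(add(Z, Z), Z)))))
  step 14: S(S(S(add(S(add(add(SSZ, mul(SZ, SSSZ)), add(Z, Z))), add(add(Z, Z), Z)))))
  step 15: S(S(S(S(add(add(add(SSZ, mul(SZ, SSSZ)), add(Z, Z)), add(add(Z, Z), Z))))))
  step 16: S(S(S(S(add(add(S(add(SZ, mul(SZ, SSSZ))), add(Z, Z)), add(add(Z, Z), Z))))))
  step 17: S(S(S(S(add(S(add(add(SZ, mul(SZ, SSSZ)), add(Z, Z))), add(add(Z, Z), Z))))))
  step 18: S(S(S(S(S(add(add(add(SZ, mul(SZ, SSSZ)), add(Z, Z)), add(add(Z, Z), Z)))))))
  step 19: S(S(S(S(S(add(add(S(add(Z, mul(SZ, SSSZ))), add(Z, Z)), add(add(Z, Z), Z)))))))

Answer: NO — after 19 steps the term is S(S(S(S(S(add(add(S(add(Z, mul(SZ, SSSZ))), add(Z, Z)), add(add(Z, Z), Z))))))), not yet normal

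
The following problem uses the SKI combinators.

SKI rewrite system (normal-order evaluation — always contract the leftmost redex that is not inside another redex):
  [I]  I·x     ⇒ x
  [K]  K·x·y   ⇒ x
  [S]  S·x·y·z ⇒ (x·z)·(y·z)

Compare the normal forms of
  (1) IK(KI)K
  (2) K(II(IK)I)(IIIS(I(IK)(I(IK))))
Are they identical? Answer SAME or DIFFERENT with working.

Answer: SAME — A ⇓ KI, B ⇓ KI

Working:
Term A:
  start: IK(KI)K
  →1  K(KI)K
  →2  KI

Term B:
  start: K(II(IK)I)(IIIS(I(IK)(I(IK))))
  →1  II(IK)I
  →2  I(IK)I
  →3  IKI
  →4  KI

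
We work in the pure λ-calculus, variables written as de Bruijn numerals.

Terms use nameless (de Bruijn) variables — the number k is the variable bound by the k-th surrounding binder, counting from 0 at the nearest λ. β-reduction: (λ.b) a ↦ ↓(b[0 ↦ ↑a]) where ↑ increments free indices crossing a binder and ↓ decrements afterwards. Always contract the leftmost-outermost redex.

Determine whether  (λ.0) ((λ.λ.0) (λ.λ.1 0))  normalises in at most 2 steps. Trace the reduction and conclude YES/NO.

  start: (λ.0) ((λ.λ.0) (λ.λ.1 0))
  [1] (λ.λ.0) (λ.λ.1 0)
  [2] λ.0

Answer: YES — reaches normal form λ.0 in 2 ≤ 2 steps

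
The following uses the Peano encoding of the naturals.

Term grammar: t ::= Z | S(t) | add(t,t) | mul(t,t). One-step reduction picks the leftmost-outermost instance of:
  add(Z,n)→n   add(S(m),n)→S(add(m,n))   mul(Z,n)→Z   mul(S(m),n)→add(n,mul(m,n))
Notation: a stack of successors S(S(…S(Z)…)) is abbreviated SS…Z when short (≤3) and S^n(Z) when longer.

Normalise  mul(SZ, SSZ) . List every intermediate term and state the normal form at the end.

  start: mul(SZ, SSZ)
  →1  add(SSZ, mul(Z, SSZ))
  →2  S(add(SZ, mul(Z, SSZ)))
  →3  S(S(add(Z, mul(Z, SSZ))))
  →4  S(S(mul(Z, SSZ)))
  →5  SSZ

Answer: normal form = SSZ  (in 5 steps)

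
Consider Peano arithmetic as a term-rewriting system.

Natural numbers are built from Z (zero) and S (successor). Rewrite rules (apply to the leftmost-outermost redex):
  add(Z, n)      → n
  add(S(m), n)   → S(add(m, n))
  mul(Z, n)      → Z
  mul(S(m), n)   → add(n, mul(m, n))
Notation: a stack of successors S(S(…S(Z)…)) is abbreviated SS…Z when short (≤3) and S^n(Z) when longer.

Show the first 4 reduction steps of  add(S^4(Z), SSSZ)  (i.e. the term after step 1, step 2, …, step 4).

Answer: after 4 steps: S(S(S(S(add(Z, SSSZ)))))

Working:
  start: add(S^4(Z), SSSZ)
  step 1: S(add(SSSZ, SSSZ))
  step 2: S(S(add(SSZ, SSSZ)))
  step 3: S(S(S(add(SZ, SSSZ))))
  step 4: S(S(S(S(add(Z, SSSZ)))))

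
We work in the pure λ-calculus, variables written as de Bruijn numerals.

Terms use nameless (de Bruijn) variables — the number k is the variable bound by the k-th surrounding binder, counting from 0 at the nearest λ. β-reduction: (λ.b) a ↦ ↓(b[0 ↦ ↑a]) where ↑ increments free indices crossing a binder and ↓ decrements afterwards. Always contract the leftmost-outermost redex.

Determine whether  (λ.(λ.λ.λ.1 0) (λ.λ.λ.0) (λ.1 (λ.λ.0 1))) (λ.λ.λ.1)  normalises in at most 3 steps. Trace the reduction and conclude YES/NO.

  start: (λ.(λ.λ.λ.1 0) (λ.λ.λ.0) (λ.1 (λ.λ.0 1))) (λ.λ.λ.1)
  →1  (λ.λ.λ.1 0) (λ.λ.λ.0) (λ.(λ.λ.λ.1) (λ.λ.0 1))
  →2  (λ.λ.1 0) (λ.(λ.λ.λ.1) (λ.λ.0 1))
  →3  λ.(λ.(λ.λ.λ.1) (λ.λ.0 1)) 0

Answer: NO — after 3 steps the term is λ.(λ.(λ.λ.λ.1) (λ.λ.0 1)) 0, not yet normal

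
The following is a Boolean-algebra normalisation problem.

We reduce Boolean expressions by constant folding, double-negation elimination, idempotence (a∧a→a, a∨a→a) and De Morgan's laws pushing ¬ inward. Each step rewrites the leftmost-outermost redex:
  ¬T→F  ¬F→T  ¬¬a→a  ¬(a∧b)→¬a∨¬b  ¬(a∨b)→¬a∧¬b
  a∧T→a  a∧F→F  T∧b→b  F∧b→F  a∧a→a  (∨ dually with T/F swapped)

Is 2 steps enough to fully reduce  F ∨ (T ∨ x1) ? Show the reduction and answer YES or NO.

  start: F ∨ (T ∨ x1)
  →1  T ∨ x1
  →2  T

Answer: YES — reaches normal form T in 2 ≤ 2 steps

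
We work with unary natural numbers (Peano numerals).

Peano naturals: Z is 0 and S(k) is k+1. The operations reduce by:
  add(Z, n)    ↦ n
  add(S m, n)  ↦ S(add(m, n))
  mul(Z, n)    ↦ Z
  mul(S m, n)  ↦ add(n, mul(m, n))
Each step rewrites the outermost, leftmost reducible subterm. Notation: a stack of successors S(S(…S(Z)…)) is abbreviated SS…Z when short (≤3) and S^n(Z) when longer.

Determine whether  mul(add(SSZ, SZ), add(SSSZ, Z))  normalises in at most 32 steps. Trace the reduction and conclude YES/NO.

  start: mul(add(SSZ, SZ), add(SSSZ, Z))
  →1  mul(S(add(SZ, SZ)), add(SSSZ, Z))
  →2  add(add(SSSZ, Z), mul(add(SZ, SZ), add(SSSZ, Z)))
  →3  add(S(add(SSZ, Z)), mul(add(SZ, SZ), add(SSSZ, Z)))
  →4  S(add(add(SSZ, Z), mul(add(SZ, SZ), add(SSSZ, Z))))
  →5  S(add(S(add(SZ, Z)), mul(add(SZ, SZ), add(SSSZ, Z))))
  →6  S(S(add(add(SZ, Z), mul(add(SZ, SZ), add(SSSZ, Z)))))
  →7  S(S(add(S(add(Z, Z)), mul(add(SZ, SZ), add(SSSZ, Z)))))
  →8  S(S(S(add(add(Z, Z), mul(add(SZ, SZ), add(SSSZ, Z))))))
  →9  S(S(S(add(Z, mul(add(SZ, SZ), add(SSSZ, Z))))))
  →10  S(S(S(mul(add(SZ, SZ), add(SSSZ, Z)))))
  →11  S(S(S(mul(S(add(Z, SZ)), add(SSSZ, Z)))))
  →12  S(S(S(add(add(SSSZ, Z), mul(add(Z, SZ), add(SSSZ, Z))))))
  →13  S(S(S(add(S(add(SSZ, Z)), mul(add(Z, SZ), add(SSSZ, Z))))))
  →14  S(S(S(S(add(add(SSZ, Z), mul(add(Z, SZ), add(SSSZ, Z)))))))
  →15  S(S(S(S(add(S(add(SZ, Z)), mul(add(Z, SZ), add(SSSZ, Z)))))))
  →16  S(S(S(S(S(add(add(SZ, Z), mul(add(Z, SZ), add(SSSZ, Z))))))))
  →17  S(S(S(S(S(add(S(add(Z, Z)), mul(add(Z, SZ), add(SSSZ, Z))))))))
  →18  S(S(S(S(S(S(add(add(Z, Z), mul(add(Z, SZ), add(SSSZ, Z)))))))))
  →19  S(S(S(S(S(S(add(Z, mul(add(Z, SZ), add(SSSZ, Z)))))))))
  →20  S(S(S(S(S(S(mul(add(Z, SZ), add(SSSZ, Z))))))))
  →21  S(S(S(S(S(S(mul(SZ, add(SSSZ, Z))))))))
  →22  S(S(S(S(S(S(add(add(SSSZ, Z), mul(Z, add(SSSZ, Z)))))))))
  →23  S(S(S(S(S(S(add(S(add(SSZ, Z)), mul(Z, add(SSSZ, Z)))))))))
  →24  S(S(S(S(S(S(S(add(add(SSZ, Z), mul(Z, add(SSSZ, Z))))))))))
  →25  S(S(S(S(S(S(S(add(S(add(SZ, Z)), mul(Z, add(SSSZ, Z))))))))))
  →26  S(S(S(S(S(S(S(S(add(add(SZ, Z), mul(Z, add(SSSZ, Z)))))))))))
  →27  S(S(S(S(S(S(S(S(add(S(add(Z, Z)), mul(Z, add(SSSZ, Z)))))))))))
  →28  S(S(S(S(S(S(S(S(S(add(add(Z, Z), mul(Z, add(SSSZ, Z))))))))))))
  →29  S(S(S(S(S(S(S(S(S(add(Z, mul(Z, add(SSSZ, Z))))))))))))
  →30  S(S(S(S(S(S(S(S(S(mul(Z, add(SSSZ, Z)))))))))))
  →31  S^9(Z)

Answer: YES — reaches normal form S^9(Z) in 31 ≤ 32 steps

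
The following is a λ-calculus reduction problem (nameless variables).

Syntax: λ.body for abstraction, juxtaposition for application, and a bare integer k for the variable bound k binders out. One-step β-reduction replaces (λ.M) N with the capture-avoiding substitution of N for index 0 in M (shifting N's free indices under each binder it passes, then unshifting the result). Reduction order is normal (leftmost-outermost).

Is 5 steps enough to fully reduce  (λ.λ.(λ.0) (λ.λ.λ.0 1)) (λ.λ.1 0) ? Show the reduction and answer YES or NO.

Answer: YES — reaches normal form λ.λ.λ.λ.0 1 in 2 ≤ 5 steps

Working:
  start: (λ.λ.(λ.0) (λ.λ.λ.0 1)) (λ.λ.1 0)
  [1] λ.(λ.0) (λ.λ.λ.0 1)
  [2] λ.λ.λ.λ.0 1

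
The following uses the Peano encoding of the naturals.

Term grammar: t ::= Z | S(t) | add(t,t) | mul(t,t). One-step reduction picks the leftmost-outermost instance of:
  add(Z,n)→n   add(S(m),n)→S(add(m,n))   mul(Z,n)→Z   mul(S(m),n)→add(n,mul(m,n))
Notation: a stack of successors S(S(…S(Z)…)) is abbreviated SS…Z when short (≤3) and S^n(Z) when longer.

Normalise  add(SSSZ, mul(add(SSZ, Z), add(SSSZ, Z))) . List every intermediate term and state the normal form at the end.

Answer: normal form = S^9(Z)  (in 26 steps)

Reduction:
  start: add(SSSZ, mul(add(SSZ, Z), add(SSSZ, Z)))
  →1  S(add(SSZ, mul(add(SSZ, Z), add(SSSZ, Z))))
  →2  S(S(add(SZ, mul(add(SSZ, Z), add(SSSZ, Z)))))
  →3  S(S(S(add(Z, mul(add(SSZ, Z), add(SSSZ, Z))))))
  →4  S(S(S(mul(add(SSZ, Z), add(SSSZ, Z)))))
  →5  S(S(S(mul(S(add(SZ, Z)), add(SSSZ, Z)))))
  →6  S(S(S(add(add(SSSZ, Z), mul(add(SZ, Z), add(SSSZ, Z))))))
  →7  S(S(S(add(S(add(SSZ, Z)), mul(add(SZ, Z), add(SSSZ, Z))))))
  →8  S(S(S(S(add(add(SSZ, Z), mul(add(SZ, Z), add(SSSZ, Z)))))))
  →9  S(S(S(S(add(S(add(SZ, Z)), mul(add(SZ, Z), add(SSSZ, Z)))))))
  →10  S(S(S(S(S(add(add(SZ, Z), mul(add(SZ, Z), add(SSSZ, Z))))))))
  →11  S(S(S(S(S(add(S(add(Z, Z)), mul(add(SZ, Z), add(SSSZ, Z))))))))
  →12  S(S(S(S(S(S(add(add(Z, Z), mul(add(SZ, Z), add(SSSZ, Z)))))))))
  →13  S(S(S(S(S(S(add(Z, mul(add(SZ, Z), add(SSSZ, Z)))))))))
  →14  S(S(S(S(S(S(mul(add(SZ, Z), add(SSSZ, Z))))))))
  →15  S(S(S(S(S(S(mul(S(add(Z, Z)), add(SSSZ, Z))))))))
  →16  S(S(S(S(S(S(add(add(SSSZ, Z), mul(add(Z, Z), add(SSSZ, Z)))))))))
  →17  S(S(S(S(S(S(add(S(add(SSZ, Z)), mul(add(Z, Z), add(SSSZ, Z)))))))))
  →18  S(S(S(S(S(S(S(add(add(SSZ, Z), mul(add(Z, Z), add(SSSZ, Z))))))))))
  →19  S(S(S(S(S(S(S(add(S(add(SZ, Z)), mul(add(Z, Z), add(SSSZ, Z))))))))))
  →20  S(S(S(S(S(S(S(S(add(add(SZ, Z), mul(add(Z, Z), add(SSSZ, Z)))))))))))
  →21  S(S(S(S(S(S(S(S(add(S(add(Z, Z)), mul(add(Z, Z), add(SSSZ, Z)))))))))))
  →22  S(S(S(S(S(S(S(S(S(add(add(Z, Z), mul(add(Z, Z), add(SSSZ, Z))))))))))))
  →23  S(S(S(S(S(S(S(S(S(add(Z, mul(add(Z, Z), add(SSSZ, Z))))))))))))
  →24  S(S(S(S(S(S(S(S(S(mul(add(Z, Z), add(SSSZ, Z)))))))))))
  →25  S(S(S(S(S(S(S(S(S(mul(Z, add(SSSZ, Z)))))))))))
  →26  S^9(Z)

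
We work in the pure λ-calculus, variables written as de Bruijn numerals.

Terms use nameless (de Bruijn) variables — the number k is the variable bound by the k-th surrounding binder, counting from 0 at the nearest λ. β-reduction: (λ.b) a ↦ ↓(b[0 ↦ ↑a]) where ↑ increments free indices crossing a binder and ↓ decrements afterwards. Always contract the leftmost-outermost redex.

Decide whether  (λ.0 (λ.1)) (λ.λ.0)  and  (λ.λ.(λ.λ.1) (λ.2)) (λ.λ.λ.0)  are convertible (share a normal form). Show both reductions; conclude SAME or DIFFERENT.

Term A:
  start: (λ.0 (λ.1)) (λ.λ.0)
  [1] (λ.λ.0) (λ.λ.λ.0)
  [2] λ.0

Term B:
  start: (λ.λ.(λ.λ.1) (λ.2)) (λ.λ.λ.0)
  [1] λ.(λ.λ.1) (λ.λ.λ.λ.0)
  [2] λ.λ.λ.λ.λ.λ.0

Answer: DIFFERENT — A ⇓ λ.0, B ⇓ λ.λ.λ.λ.λ.λ.0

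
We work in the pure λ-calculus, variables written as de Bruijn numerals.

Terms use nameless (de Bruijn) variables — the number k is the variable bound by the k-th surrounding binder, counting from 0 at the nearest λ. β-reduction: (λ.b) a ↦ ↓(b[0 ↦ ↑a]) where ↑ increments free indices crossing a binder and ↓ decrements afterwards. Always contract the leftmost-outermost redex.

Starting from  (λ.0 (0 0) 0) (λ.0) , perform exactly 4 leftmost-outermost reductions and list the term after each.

  start: (λ.0 (0 0) 0) (λ.0)
  step 1: (λ.0) ((λ.0) (λ.0)) (λ.0)
  step 2: (λ.0) (λ.0) (λ.0)
  step 3: (λ.0) (λ.0)
  step 4: λ.0

Answer: after 4 steps: λ.0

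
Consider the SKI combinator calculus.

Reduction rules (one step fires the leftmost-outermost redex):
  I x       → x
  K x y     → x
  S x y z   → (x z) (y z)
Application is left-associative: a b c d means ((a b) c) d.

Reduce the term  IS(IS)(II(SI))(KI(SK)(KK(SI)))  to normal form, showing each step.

Answer: normal form = SK(SIK)  (in 11 steps)

Working:
  start: IS(IS)(II(SI))(KI(SK)(KK(SI)))
  →1  S(IS)(II(SI))(KI(SK)(KK(SI)))
  →2  IS(KI(SK)(KK(SI)))(II(SI)(KI(SK)(KK(SI))))
  →3  S(KI(SK)(KK(SI)))(II(SI)(KI(SK)(KK(SI))))
  →4  S(I(KK(SI)))(II(SI)(KI(SK)(KK(SI))))
  →5  S(KK(SI))(II(SI)(KI(SK)(KK(SI))))
  →6  SK(II(SI)(KI(SK)(KK(SI))))
  →7  SK(I(SI)(KI(SK)(KK(SI))))
  →8  SK(SI(KI(SK)(KK(SI))))
  →9  SK(SI(I(KK(SI))))
  →10  SK(SI(KK(SI)))
  →11  SK(SIK)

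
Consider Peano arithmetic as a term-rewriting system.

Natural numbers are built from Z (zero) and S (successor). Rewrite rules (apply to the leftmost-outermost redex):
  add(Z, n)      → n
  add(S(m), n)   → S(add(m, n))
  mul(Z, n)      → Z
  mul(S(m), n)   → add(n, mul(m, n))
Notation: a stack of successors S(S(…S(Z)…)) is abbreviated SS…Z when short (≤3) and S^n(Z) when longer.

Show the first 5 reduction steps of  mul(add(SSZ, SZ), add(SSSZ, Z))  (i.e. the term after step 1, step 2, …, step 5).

  start: mul(add(SSZ, SZ), add(SSSZ, Z))
  →1  mul(S(add(SZ, SZ)), add(SSSZ, Z))
  →2  add(add(SSSZ, Z), mul(add(SZ, SZ), add(SSSZ, Z)))
  →3  add(S(add(SSZ, Z)), mul(add(SZ, SZ), add(SSSZ, Z)))
  →4  S(add(add(SSZ, Z), mul(add(SZ, SZ), add(SSSZ, Z))))
  →5  S(add(S(add(SZ, Z)), mul(add(SZ, SZ), add(SSSZ, Z))))

Answer: after 5 steps: S(add(S(add(SZ, Z)), mul(add(SZ, SZ), add(SSSZ, Z))))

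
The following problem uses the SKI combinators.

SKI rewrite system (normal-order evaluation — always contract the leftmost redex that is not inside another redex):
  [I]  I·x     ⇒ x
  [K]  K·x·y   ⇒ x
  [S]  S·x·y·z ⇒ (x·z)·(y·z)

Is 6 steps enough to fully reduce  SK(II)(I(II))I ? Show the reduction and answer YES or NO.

Answer: YES — reaches normal form I in 5 ≤ 6 steps

Derivation:
  start: SK(II)(I(II))I
  →1  K(I(II))(II(I(II)))I
  →2  I(II)I
  →3  III
  →4  II
  →5  I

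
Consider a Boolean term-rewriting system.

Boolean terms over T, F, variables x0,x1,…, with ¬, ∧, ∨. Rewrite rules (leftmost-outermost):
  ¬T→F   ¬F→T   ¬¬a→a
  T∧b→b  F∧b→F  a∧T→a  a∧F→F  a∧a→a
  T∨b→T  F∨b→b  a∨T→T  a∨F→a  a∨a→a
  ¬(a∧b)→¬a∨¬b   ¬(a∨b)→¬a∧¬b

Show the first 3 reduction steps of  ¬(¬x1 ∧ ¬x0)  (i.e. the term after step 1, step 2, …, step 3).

Answer: after 3 steps: x1 ∨ x0

Working:
  start: ¬(¬x1 ∧ ¬x0)
  [1] ¬¬x1 ∨ ¬¬x0
  [2] x1 ∨ ¬¬x0
  [3] x1 ∨ x0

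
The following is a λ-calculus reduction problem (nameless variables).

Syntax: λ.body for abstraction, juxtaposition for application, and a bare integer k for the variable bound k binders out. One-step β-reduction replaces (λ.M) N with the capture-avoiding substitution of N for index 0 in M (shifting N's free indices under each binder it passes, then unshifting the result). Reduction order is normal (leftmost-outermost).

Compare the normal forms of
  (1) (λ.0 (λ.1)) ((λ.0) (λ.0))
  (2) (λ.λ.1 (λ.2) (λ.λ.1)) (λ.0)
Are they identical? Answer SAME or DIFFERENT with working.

Answer: SAME — A ⇓ λ.λ.0, B ⇓ λ.λ.0

Reduction:
Term A:
  start: (λ.0 (λ.1)) ((λ.0) (λ.0))
  [1] (λ.0) (λ.0) (λ.(λ.0) (λ.0))
  [2] (λ.0) (λ.(λ.0) (λ.0))
  [3] λ.(λ.0) (λ.0)
  [4] λ.λ.0

Term B:
  start: (λ.λ.1 (λ.2) (λ.λ.1)) (λ.0)
  [1] λ.(λ.0) (λ.λ.0) (λ.λ.1)
  [2] λ.(λ.λ.0) (λ.λ.1)
  [3] λ.λ.0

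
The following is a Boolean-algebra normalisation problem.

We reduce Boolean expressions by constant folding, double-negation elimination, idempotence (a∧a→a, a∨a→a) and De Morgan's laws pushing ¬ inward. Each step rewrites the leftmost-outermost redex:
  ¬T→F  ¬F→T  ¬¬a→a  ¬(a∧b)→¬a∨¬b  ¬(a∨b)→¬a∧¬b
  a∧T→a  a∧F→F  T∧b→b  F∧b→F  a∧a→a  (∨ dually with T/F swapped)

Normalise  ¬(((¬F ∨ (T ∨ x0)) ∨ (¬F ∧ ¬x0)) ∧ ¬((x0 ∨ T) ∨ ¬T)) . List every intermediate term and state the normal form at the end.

Answer: normal form = T  (in 10 steps)

Working:
  start: ¬(((¬F ∨ (T ∨ x0)) ∨ (¬F ∧ ¬x0)) ∧ ¬((x0 ∨ T) ∨ ¬T))
  step 1: ¬((¬F ∨ (T ∨ x0)) ∨ (¬F ∧ ¬x0)) ∨ ¬¬((x0 ∨ T) ∨ ¬T)
  step 2: (¬(¬F ∨ (T ∨ x0)) ∧ ¬(¬F ∧ ¬x0)) ∨ ¬¬((x0 ∨ T) ∨ ¬T)
  step 3: ((¬¬F ∧ ¬(T ∨ x0)) ∧ ¬(¬F ∧ ¬x0)) ∨ ¬¬((x0 ∨ T) ∨ ¬T)
  step 4: ((F ∧ ¬(T ∨ x0)) ∧ ¬(¬F ∧ ¬x0)) ∨ ¬¬((x0 ∨ T) ∨ ¬T)
  step 5: (F ∧ ¬(¬F ∧ ¬x0)) ∨ ¬¬((x0 ∨ T) ∨ ¬T)
  step 6: F ∨ ¬¬((x0 ∨ T) ∨ ¬T)
  step 7: ¬¬((x0 ∨ T) ∨ ¬T)
  step 8: (x0 ∨ T) ∨ ¬T
  step 9: T ∨ ¬T
  step 10: T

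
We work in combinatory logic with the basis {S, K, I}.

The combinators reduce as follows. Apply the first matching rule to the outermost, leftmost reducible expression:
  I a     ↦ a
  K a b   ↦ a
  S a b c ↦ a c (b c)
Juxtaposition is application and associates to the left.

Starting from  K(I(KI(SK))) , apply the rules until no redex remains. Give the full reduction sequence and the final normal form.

Answer: normal form = KI  (in 2 steps)

Working:
  start: K(I(KI(SK)))
  [1] K(KI(SK))
  [2] KI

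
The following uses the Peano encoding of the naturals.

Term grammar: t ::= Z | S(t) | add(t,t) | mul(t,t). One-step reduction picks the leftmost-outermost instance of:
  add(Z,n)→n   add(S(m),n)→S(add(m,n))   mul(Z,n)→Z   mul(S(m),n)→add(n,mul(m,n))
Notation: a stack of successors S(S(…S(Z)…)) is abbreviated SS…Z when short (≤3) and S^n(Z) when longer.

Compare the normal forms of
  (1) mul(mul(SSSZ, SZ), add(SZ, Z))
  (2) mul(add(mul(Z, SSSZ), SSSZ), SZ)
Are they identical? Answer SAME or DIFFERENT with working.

Term A:
  start: mul(mul(SSSZ, SZ), add(SZ, Z))
  →1  mul(add(SZ, mul(SSZ, SZ)), add(SZ, Z))
  →2  mul(S(add(Z, mul(SSZ, SZ))), add(SZ, Z))
  →3  add(add(SZ, Z), mul(add(Z, mul(SSZ, SZ)), add(SZ, Z)))
  →4  add(S(add(Z, Z)), mul(add(Z, mul(SSZ, SZ)), add(SZ, Z)))
  →5  S(add(add(Z, Z), mul(add(Z, mul(SSZ, SZ)), add(SZ, Z))))
  →6  S(add(Z, mul(add(Z, mul(SSZ, SZ)), add(SZ, Z))))
  →7  S(mul(add(Z, mul(SSZ, SZ)), add(SZ, Z)))
  →8  S(mul(mul(SSZ, SZ), add(SZ, Z)))
  →9  S(mul(add(SZ, mul(SZ, SZ)), add(SZ, Z)))
  →10  S(mul(S(add(Z, mul(SZ, SZ))), add(SZ, Z)))
  →11  S(add(add(SZ, Z), mul(add(Z, mul(SZ, SZ)), add(SZ, Z))))
  →12  S(add(S(add(Z, Z)), mul(add(Z, mul(SZ, SZ)), add(SZ, Z))))
  →13  S(S(add(add(Z, Z), mul(add(Z, mul(SZ, SZ)), add(SZ, Z)))))
  →14  S(S(add(Z, mul(add(Z, mul(SZ, SZ)), add(SZ, Z)))))
  →15  S(S(mul(add(Z, mul(SZ, SZ)), add(SZ, Z))))
  →16  S(S(mul(mul(SZ, SZ), add(SZ, Z))))
  →17  S(S(mul(add(SZ, mul(Z, SZ)), add(SZ, Z))))
  →18  S(S(mul(S(add(Z, mul(Z, SZ))), add(SZ, Z))))
  →19  S(S(add(add(SZ, Z), mul(add(Z, mul(Z, SZ)), add(SZ, Z)))))
  →20  S(S(add(S(add(Z, Z)), mul(add(Z, mul(Z, SZ)), add(SZ, Z)))))
  →21  S(S(S(add(add(Z, Z), mul(add(Z, mul(Z, SZ)), add(SZ, Z))))))
  →22  S(S(S(add(Z, mul(add(Z, mul(Z, SZ)), add(SZ, Z))))))
  →23  S(S(S(mul(add(Z, mul(Z, SZ)), add(SZ, Z)))))
  →24  S(S(S(mul(mul(Z, SZ), add(SZ, Z)))))
  →25  S(S(S(mul(Z, add(SZ, Z)))))
  →26  SSSZ

Term B:
  start: mul(add(mul(Z, SSSZ), SSSZ), SZ)
  →1  mul(add(Z, SSSZ), SZ)
  →2  mul(SSSZ, SZ)
  →3  add(SZ, mul(SSZ, SZ))
  →4  S(add(Z, mul(SSZ, SZ)))
  →5  S(mul(SSZ, SZ))
  →6  S(add(SZ, mul(SZ, SZ)))
  →7  S(S(add(Z, mul(SZ, SZ))))
  →8  S(S(mul(SZ, SZ)))
  →9  S(S(add(SZ, mul(Z, SZ))))
  →10  S(S(S(add(Z, mul(Z, SZ)))))
  →11  S(S(S(mul(Z, SZ))))
  →12  SSSZ

Answer: SAME — A ⇓ SSSZ, B ⇓ SSSZ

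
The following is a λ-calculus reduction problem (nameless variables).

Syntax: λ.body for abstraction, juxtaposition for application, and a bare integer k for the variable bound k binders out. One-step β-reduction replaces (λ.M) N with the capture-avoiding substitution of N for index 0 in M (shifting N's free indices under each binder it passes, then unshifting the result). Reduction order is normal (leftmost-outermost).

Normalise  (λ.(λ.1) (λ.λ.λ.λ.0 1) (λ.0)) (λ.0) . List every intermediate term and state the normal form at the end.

Answer: normal form = λ.0  (in 3 steps)

Derivation:
  start: (λ.(λ.1) (λ.λ.λ.λ.0 1) (λ.0)) (λ.0)
  step 1: (λ.λ.0) (λ.λ.λ.λ.0 1) (λ.0)
  step 2: (λ.0) (λ.0)
  step 3: λ.0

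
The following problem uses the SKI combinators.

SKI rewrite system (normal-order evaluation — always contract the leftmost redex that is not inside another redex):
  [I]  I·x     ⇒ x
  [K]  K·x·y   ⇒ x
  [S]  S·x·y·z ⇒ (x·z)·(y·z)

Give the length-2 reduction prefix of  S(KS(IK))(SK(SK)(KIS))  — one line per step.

  start: S(KS(IK))(SK(SK)(KIS))
  →1  SS(SK(SK)(KIS))
  →2  SS(K(KIS)(SK(KIS)))

Answer: after 2 steps: SS(K(KIS)(SK(KIS)))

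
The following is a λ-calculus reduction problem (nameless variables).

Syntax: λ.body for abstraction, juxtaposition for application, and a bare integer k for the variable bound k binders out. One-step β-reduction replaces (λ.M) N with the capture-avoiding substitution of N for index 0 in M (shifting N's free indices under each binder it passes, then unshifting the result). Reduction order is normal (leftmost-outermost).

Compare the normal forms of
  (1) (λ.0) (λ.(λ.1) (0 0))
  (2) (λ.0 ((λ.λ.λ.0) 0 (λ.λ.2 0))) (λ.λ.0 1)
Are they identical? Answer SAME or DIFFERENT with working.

Term A:
  start: (λ.0) (λ.(λ.1) (0 0))
  step 1: λ.(λ.1) (0 0)
  step 2: λ.0

Term B:
  start: (λ.0 ((λ.λ.λ.0) 0 (λ.λ.2 0))) (λ.λ.0 1)
  step 1: (λ.λ.0 1) ((λ.λ.λ.0) (λ.λ.0 1) (λ.λ.(λ.λ.0 1) 0))
  step 2: λ.0 ((λ.λ.λ.0) (λ.λ.0 1) (λ.λ.(λ.λ.0 1) 0))
  step 3: λ.0 ((λ.λ.0) (λ.λ.(λ.λ.0 1) 0))
  step 4: λ.0 (λ.0)

Answer: DIFFERENT — A ⇓ λ.0, B ⇓ λ.0 (λ.0)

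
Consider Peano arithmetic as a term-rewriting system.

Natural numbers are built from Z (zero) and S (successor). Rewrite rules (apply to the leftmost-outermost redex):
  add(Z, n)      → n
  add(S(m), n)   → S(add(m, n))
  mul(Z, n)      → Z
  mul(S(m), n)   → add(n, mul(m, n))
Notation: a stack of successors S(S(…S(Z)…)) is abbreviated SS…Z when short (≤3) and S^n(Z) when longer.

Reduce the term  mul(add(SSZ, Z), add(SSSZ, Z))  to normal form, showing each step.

Answer: normal form = S^6(Z)  (in 22 steps)

Reduction:
  start: mul(add(SSZ, Z), add(SSSZ, Z))
  →1  mul(S(add(SZ, Z)), add(SSSZ, Z))
  →2  add(add(SSSZ, Z), mul(add(SZ, Z), add(SSSZ, Z)))
  →3  add(S(add(SSZ, Z)), mul(add(SZ, Z), add(SSSZ, Z)))
  →4  S(add(add(SSZ, Z), mul(add(SZ, Z), add(SSSZ, Z))))
  →5  S(add(S(add(SZ, Z)), mul(add(SZ, Z), add(SSSZ, Z))))
  →6  S(S(add(add(SZ, Z), mul(add(SZ, Z), add(SSSZ, Z)))))
  →7  S(S(add(S(add(Z, Z)), mul(add(SZ, Z), add(SSSZ, Z)))))
  →8  S(S(S(add(add(Z, Z), mul(add(SZ, Z), add(SSSZ, Z))))))
  →9  S(S(S(add(Z, mul(add(SZ, Z), add(SSSZ, Z))))))
  →10  S(S(S(mul(add(SZ, Z), add(SSSZ, Z)))))
  →11  S(S(S(mul(S(add(Z, Z)), add(SSSZ, Z)))))
  →12  S(S(S(add(add(SSSZ, Z), mul(add(Z, Z), add(SSSZ, Z))))))
  →13  S(S(S(add(S(add(SSZ, Z)), mul(add(Z, Z), add(SSSZ, Z))))))
  →14  S(S(S(S(add(add(SSZ, Z), mul(add(Z, Z), add(SSSZ, Z)))))))
  →15  S(S(S(S(add(S(add(SZ, Z)), mul(add(Z, Z), add(SSSZ, Z)))))))
  →16  S(S(S(S(S(add(add(SZ, Z), mul(add(Z, Z), add(SSSZ, Z))))))))
  →17  S(S(S(S(S(add(S(add(Z, Z)), mul(add(Z, Z), add(SSSZ, Z))))))))
  →18  S(S(S(S(S(S(add(add(Z, Z), mul(add(Z, Z), add(SSSZ, Z)))))))))
  →19  S(S(S(S(S(S(add(Z, mul(add(Z, Z), add(SSSZ, Z)))))))))
  →20  S(S(S(S(S(S(mul(add(Z, Z), add(SSSZ, Z))))))))
  →21  S(S(S(S(S(S(mul(Z, add(SSSZ, Z))))))))
  →22  S^6(Z)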